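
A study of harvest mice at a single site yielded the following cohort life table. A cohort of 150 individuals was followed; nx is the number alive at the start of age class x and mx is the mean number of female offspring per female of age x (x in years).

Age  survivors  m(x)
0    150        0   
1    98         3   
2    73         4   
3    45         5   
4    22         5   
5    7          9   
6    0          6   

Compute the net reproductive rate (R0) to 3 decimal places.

6.560

lx = nx/n0 = nx/150: 1, 0.65333…, 0.48667…, 0.3, 0.14667…, 0.04667…, 0
lx·mx by age: 0, 1.96…, 1.946667…, 1.5, 0.733333…, 0.42…, 0
R0 = Σ lx·mx = 6.56… → 6.560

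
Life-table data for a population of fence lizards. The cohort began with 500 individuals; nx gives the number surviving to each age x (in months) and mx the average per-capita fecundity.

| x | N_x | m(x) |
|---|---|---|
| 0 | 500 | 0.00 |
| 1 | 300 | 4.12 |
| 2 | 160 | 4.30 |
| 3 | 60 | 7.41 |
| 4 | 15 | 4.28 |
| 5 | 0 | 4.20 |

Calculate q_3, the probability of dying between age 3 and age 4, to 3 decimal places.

lx = nx/n0 = nx/500: 1, 0.6, 0.32, 0.12, 0.03, 0
q_3 = (l_3 − l_4) / l_3 = (0.12 − 0.03) / 0.12
     = 0.09 / 0.12 = 0.75 → 0.750

0.750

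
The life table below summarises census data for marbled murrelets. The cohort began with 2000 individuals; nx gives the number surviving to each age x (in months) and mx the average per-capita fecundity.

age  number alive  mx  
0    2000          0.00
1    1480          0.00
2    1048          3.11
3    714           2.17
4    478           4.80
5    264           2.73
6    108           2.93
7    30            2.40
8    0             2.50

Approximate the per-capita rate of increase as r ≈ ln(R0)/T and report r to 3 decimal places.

lx = nx/n0 = nx/2000: 1, 0.74, 0.524, 0.357, 0.239, 0.132, 0.054, 0.015, 0
R0 = Σ lx·mx = 0 + 0 + 1.62964 + 0.77469 + 1.1472 + 0.36036 + 0.15822 + 0.036 + 0 = 4.10611
Σ x·lx·mx = 13.17527; T = 13.17527/4.10611 = 3.2087…
r ≈ ln(R0)/T = ln(4.10611)/3.2087… = 0.4402… → 0.440

0.440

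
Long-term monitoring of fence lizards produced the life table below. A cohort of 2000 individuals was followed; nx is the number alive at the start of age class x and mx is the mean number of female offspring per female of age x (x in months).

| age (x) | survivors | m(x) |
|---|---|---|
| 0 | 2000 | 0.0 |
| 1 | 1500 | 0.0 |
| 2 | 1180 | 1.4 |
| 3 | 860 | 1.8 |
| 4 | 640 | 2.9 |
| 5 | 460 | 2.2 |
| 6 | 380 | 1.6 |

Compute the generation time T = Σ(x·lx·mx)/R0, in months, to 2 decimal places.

3.61

lx = nx/n0 = nx/2000: 1, 0.75, 0.59, 0.43, 0.32, 0.23, 0.19
lx·mx: 0, 0, 0.826, 0.774, 0.928, 0.506, 0.304 → R0 = 3.338
x·lx·mx: 0, 0, 1.652, 2.322, 3.712, 2.53, 1.824 → Σ = 12.04
T = 12.04 / 3.338 = 3.60695… → 3.61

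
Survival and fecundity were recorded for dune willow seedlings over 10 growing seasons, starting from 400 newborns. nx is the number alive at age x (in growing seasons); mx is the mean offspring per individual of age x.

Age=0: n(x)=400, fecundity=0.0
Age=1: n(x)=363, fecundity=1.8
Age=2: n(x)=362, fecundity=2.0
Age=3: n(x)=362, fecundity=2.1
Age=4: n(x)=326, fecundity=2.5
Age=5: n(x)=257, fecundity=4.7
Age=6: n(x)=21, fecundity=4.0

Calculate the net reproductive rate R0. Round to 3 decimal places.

lx = nx/n0 = nx/400: 1, 0.9075, 0.905, 0.905, 0.815, 0.6425, 0.0525
lx·mx by age: 0, 1.6335, 1.81, 1.9005, 2.0375, 3.01975, 0.21
R0 = Σ lx·mx = 10.61125 → 10.611

10.611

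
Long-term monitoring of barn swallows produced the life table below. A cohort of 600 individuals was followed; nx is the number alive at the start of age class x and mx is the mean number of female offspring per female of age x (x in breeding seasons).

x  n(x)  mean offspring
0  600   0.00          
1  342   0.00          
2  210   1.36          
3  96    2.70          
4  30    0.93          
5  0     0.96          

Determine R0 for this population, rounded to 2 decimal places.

lx = nx/n0 = nx/600: 1, 0.57, 0.35, 0.16, 0.05, 0
lx·mx by age: 0, 0, 0.476, 0.432, 0.0465, 0
R0 = Σ lx·mx = 0.9545 → 0.95

0.95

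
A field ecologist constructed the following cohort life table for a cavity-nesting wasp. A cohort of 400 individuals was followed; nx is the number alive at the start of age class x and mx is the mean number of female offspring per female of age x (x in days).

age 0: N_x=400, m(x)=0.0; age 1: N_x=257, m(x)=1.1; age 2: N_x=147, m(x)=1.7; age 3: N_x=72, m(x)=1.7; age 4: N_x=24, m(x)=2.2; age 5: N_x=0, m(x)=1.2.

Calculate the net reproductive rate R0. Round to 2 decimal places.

lx = nx/n0 = nx/400: 1, 0.6425, 0.3675, 0.18, 0.06, 0
lx·mx by age: 0, 0.70675, 0.62475, 0.306, 0.132, 0
R0 = Σ lx·mx = 1.7695 → 1.77

1.77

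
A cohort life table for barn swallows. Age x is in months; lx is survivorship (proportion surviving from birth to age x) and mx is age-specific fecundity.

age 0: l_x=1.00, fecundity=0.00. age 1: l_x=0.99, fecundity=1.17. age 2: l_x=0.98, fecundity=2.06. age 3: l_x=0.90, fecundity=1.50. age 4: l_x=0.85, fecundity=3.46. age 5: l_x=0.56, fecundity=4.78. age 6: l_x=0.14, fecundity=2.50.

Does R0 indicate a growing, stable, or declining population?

growing

R0 = Σ lx·mx = 0 + 1.1583 + 2.0188 + 1.35 + 2.941 + 2.6768 + 0.35 = 10.4949
R0 > 1, so the population is growing.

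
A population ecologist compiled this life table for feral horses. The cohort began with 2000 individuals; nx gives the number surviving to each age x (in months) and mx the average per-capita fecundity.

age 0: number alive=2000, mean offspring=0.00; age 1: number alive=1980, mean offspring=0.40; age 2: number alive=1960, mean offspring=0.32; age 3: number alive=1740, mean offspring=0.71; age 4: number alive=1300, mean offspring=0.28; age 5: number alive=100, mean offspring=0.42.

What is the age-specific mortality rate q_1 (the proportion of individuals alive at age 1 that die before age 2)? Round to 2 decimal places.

lx = nx/n0 = nx/2000: 1, 0.99, 0.98, 0.87, 0.65, 0.05
q_1 = (l_1 − l_2) / l_1 = (0.99 − 0.98) / 0.99
     = 0.01 / 0.99 = 0.010101… → 0.01

0.01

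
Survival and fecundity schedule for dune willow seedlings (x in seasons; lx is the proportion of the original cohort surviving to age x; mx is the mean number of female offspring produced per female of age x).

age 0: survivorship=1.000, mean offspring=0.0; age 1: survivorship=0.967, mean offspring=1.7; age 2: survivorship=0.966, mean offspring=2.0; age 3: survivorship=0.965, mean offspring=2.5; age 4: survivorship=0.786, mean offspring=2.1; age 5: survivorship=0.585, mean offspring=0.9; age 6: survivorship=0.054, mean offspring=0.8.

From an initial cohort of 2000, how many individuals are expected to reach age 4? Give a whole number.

Expected survivors = N0 · l_4 = 2000 × 0.786 = 1572 → 1572

1572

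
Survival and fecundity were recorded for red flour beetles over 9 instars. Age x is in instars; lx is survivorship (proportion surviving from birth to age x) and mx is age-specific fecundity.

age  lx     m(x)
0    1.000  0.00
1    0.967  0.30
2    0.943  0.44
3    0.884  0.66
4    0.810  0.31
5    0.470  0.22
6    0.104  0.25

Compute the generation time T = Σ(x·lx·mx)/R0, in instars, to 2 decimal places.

2.72

lx·mx: 0, 0.2901, 0.41492, 0.58344, 0.2511, 0.1034, 0.026 → R0 = 1.66896
x·lx·mx: 0, 0.2901, 0.82984, 1.75032, 1.0044, 0.517, 0.156 → Σ = 4.54766
T = 4.54766 / 1.66896 = 2.724847… → 2.72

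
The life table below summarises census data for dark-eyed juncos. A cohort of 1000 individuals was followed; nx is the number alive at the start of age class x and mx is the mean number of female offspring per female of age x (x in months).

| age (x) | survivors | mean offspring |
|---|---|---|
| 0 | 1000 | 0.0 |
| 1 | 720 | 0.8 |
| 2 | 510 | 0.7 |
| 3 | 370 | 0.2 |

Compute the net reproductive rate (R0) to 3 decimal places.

lx = nx/n0 = nx/1000: 1, 0.72, 0.51, 0.37
lx·mx by age: 0, 0.576, 0.357, 0.074
R0 = Σ lx·mx = 1.007 → 1.007

1.007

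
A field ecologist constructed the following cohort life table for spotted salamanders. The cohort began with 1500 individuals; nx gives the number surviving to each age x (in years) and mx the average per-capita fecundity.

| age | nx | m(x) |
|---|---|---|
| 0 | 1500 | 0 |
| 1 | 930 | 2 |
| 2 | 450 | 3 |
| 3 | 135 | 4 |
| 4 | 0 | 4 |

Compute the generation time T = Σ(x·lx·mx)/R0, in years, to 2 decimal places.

lx = nx/n0 = nx/1500: 1, 0.62, 0.3, 0.09, 0
lx·mx: 0, 1.24, 0.9, 0.36, 0 → R0 = 2.5
x·lx·mx: 0, 1.24, 1.8, 1.08, 0 → Σ = 4.12
T = 4.12 / 2.5 = 1.648 → 1.65

1.65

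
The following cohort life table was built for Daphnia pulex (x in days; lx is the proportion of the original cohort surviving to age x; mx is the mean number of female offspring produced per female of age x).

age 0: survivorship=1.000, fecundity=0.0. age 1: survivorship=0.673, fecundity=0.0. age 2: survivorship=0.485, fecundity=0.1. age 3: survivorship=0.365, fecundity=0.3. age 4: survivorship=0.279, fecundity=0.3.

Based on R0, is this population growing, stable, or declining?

R0 = Σ lx·mx = 0 + 0 + 0.0485 + 0.1095 + 0.0837 = 0.2417
R0 < 1, so the population is declining.

declining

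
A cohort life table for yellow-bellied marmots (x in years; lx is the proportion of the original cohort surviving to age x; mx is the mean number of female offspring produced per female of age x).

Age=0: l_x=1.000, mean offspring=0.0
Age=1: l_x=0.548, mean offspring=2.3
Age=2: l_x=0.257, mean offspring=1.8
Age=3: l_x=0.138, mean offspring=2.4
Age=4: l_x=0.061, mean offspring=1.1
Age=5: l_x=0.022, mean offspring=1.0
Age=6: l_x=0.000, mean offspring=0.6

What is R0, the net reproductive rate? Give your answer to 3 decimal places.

2.143

lx·mx by age: 0, 1.2604, 0.4626, 0.3312, 0.0671, 0.022, 0
R0 = Σ lx·mx = 2.1433 → 2.143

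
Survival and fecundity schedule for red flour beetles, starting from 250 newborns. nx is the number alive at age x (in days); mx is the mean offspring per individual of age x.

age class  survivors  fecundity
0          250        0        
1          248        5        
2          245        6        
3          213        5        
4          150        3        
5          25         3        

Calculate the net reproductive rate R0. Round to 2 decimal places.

lx = nx/n0 = nx/250: 1, 0.992, 0.98, 0.852, 0.6, 0.1
lx·mx by age: 0, 4.96, 5.88, 4.26, 1.8, 0.3
R0 = Σ lx·mx = 17.2 → 17.20

17.20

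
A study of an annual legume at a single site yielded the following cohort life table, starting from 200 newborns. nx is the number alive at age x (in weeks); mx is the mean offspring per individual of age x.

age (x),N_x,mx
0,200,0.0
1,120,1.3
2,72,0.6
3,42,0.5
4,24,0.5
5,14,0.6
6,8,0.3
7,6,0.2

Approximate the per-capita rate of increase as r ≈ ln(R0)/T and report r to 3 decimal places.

lx = nx/n0 = nx/200: 1, 0.6, 0.36, 0.21, 0.12, 0.07, 0.04, 0.03
R0 = Σ lx·mx = 0 + 0.78 + 0.216 + 0.105 + 0.06 + 0.042 + 0.012 + 0.006 = 1.221
Σ x·lx·mx = 2.091; T = 2.091/1.221 = 1.71253…
r ≈ ln(R0)/T = ln(1.221)/1.71253… = 0.11659… → 0.117

0.117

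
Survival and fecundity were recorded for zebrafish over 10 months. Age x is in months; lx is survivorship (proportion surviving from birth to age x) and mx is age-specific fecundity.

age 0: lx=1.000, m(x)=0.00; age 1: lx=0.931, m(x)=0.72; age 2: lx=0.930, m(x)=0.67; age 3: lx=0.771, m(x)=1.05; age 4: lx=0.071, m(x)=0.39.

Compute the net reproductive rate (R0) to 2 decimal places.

lx·mx by age: 0, 0.67032, 0.6231, 0.80955, 0.02769
R0 = Σ lx·mx = 2.13066 → 2.13

2.13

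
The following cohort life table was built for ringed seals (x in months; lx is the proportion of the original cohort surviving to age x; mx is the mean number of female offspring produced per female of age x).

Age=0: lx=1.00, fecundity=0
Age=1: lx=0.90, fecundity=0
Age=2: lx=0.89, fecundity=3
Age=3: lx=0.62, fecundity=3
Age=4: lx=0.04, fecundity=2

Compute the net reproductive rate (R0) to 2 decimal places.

4.61

lx·mx by age: 0, 0, 2.67, 1.86, 0.08
R0 = Σ lx·mx = 4.61 → 4.61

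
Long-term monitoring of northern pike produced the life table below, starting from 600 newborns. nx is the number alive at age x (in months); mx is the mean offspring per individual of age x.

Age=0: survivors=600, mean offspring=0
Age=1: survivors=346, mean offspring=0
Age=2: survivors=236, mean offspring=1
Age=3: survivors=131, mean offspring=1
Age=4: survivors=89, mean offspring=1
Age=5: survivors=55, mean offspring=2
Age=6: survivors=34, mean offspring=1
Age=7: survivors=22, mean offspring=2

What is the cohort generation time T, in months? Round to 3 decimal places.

lx = nx/n0 = nx/600: 1, 0.57667…, 0.39333…, 0.21833…, 0.14833…, 0.09167…, 0.05667…, 0.03667…
lx·mx: 0, 0, 0.393333…, 0.218333…, 0.148333…, 0.183333…, 0.056667…, 0.073333… → R0 = 1.073333…
x·lx·mx: 0, 0, 0.786667…, 0.655…, 0.593333…, 0.916667…, 0.34…, 0.513333… → Σ = 3.805…
T = 3.805… / 1.073333… = 3.545031… → 3.545

3.545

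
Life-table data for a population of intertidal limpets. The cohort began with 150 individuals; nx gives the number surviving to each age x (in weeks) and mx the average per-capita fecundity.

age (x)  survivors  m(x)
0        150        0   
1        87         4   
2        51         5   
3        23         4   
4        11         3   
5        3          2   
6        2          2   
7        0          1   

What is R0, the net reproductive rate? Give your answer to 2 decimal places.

4.92

lx = nx/n0 = nx/150: 1, 0.58, 0.34, 0.15333…, 0.07333…, 0.02, 0.01333…, 0
lx·mx by age: 0, 2.32, 1.7, 0.613333…, 0.22…, 0.04, 0.026667…, 0
R0 = Σ lx·mx = 4.92… → 4.92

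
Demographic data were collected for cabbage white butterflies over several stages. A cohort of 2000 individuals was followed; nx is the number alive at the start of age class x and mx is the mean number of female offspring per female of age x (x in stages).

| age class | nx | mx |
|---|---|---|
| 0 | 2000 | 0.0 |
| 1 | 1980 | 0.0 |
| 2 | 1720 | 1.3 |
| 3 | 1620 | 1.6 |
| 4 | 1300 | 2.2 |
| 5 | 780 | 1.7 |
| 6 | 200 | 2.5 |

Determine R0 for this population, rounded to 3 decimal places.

4.757

lx = nx/n0 = nx/2000: 1, 0.99, 0.86, 0.81, 0.65, 0.39, 0.1
lx·mx by age: 0, 0, 1.118, 1.296, 1.43, 0.663, 0.25
R0 = Σ lx·mx = 4.757 → 4.757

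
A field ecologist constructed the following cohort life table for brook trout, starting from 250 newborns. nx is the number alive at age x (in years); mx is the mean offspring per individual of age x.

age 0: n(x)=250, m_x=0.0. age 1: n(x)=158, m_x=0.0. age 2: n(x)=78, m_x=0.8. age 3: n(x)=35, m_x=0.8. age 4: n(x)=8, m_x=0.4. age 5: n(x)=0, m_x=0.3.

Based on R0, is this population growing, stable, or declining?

lx = nx/n0 = nx/250: 1, 0.632, 0.312, 0.14, 0.032, 0
R0 = Σ lx·mx = 0 + 0 + 0.2496 + 0.112 + 0.0128 + 0 = 0.3744
R0 < 1, so the population is declining.

declining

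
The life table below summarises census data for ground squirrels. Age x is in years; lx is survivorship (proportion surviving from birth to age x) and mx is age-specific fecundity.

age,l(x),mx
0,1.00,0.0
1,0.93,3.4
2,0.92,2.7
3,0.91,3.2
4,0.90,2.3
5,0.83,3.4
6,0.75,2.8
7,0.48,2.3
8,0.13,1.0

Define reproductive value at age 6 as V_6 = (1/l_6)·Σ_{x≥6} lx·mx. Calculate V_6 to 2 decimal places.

4.45

lx·mx for x ≥ 6: 2.1, 1.104, 0.13 → sum = 3.334
V_6 = 3.334 / l_6 = 3.334 / 0.75 = 4.445333… → 4.45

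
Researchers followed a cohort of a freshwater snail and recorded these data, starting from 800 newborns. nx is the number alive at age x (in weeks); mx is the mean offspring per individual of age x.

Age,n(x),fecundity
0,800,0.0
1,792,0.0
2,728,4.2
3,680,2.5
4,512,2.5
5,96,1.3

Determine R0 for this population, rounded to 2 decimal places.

7.70

lx = nx/n0 = nx/800: 1, 0.99, 0.91, 0.85, 0.64, 0.12
lx·mx by age: 0, 0, 3.822, 2.125, 1.6, 0.156
R0 = Σ lx·mx = 7.703 → 7.70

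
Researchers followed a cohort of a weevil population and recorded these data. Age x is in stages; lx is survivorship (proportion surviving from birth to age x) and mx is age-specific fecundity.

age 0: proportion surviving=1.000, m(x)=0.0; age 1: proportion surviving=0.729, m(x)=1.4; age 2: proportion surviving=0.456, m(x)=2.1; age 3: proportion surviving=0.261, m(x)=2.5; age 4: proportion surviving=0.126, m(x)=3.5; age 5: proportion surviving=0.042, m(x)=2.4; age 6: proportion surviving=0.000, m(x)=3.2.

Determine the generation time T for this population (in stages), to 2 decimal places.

2.26

lx·mx: 0, 1.0206, 0.9576, 0.6525, 0.441, 0.1008, 0 → R0 = 3.1725
x·lx·mx: 0, 1.0206, 1.9152, 1.9575, 1.764, 0.504, 0 → Σ = 7.1613
T = 7.1613 / 3.1725 = 2.257305… → 2.26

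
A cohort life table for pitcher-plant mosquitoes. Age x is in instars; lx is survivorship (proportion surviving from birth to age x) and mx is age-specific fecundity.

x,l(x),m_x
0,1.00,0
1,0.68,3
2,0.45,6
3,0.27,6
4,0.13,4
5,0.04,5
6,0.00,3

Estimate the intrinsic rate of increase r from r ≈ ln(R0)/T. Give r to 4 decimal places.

0.9010

R0 = Σ lx·mx = 0 + 2.04 + 2.7 + 1.62 + 0.52 + 0.2 + 0 = 7.08
Σ x·lx·mx = 15.38; T = 15.38/7.08 = 2.17232…
r ≈ ln(R0)/T = ln(7.08)/2.17232… = 0.901008… → 0.9010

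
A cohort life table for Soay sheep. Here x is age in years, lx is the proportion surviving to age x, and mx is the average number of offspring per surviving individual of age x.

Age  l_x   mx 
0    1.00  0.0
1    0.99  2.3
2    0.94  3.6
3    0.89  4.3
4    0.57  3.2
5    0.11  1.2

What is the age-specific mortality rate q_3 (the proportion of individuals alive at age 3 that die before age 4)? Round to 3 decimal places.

q_3 = (l_3 − l_4) / l_3 = (0.89 − 0.57) / 0.89
     = 0.32 / 0.89 = 0.359551… → 0.360

0.360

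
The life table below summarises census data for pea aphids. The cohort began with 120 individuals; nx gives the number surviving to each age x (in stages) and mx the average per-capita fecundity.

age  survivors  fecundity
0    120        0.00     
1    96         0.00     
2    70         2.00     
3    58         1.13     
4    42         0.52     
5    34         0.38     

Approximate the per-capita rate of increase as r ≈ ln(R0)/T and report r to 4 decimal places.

0.2655

lx = nx/n0 = nx/120: 1, 0.8, 0.58333…, 0.48333…, 0.35, 0.28333…
R0 = Σ lx·mx = 0 + 0 + 1.16667… + 0.54617… + 0.182 + 0.10767… = 2.0025…
Σ x·lx·mx = 5.238167…; T = 5.238167…/2.0025… = 2.61581…
r ≈ ln(R0)/T = ln(2.0025…)/2.61581… = 0.265461… → 0.2655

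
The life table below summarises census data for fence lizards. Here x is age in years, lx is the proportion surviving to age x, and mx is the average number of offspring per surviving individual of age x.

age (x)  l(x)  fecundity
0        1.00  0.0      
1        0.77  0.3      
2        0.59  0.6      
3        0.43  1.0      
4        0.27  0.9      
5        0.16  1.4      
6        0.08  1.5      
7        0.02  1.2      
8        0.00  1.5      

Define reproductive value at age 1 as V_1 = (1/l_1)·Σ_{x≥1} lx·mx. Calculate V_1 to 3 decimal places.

2.112

lx·mx for x ≥ 1: 0.231, 0.354, 0.43, 0.243, 0.224, 0.12, 0.024, 0 → sum = 1.626
V_1 = 1.626 / l_1 = 1.626 / 0.77 = 2.111688… → 2.112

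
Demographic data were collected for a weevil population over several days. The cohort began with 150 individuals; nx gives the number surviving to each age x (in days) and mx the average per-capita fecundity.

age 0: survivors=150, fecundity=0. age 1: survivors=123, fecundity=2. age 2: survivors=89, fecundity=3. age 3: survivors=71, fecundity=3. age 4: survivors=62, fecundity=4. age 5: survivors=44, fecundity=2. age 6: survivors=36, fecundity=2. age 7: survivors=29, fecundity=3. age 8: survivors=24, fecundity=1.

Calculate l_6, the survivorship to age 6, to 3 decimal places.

l_6 = n_6/n_0 = 36/150 = 0.24 → 0.240

0.240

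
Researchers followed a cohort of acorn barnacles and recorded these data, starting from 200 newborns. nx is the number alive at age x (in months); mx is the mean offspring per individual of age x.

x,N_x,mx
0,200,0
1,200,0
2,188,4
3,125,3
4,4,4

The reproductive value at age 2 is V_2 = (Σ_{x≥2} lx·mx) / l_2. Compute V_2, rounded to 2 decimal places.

lx = nx/n0 = nx/200: 1, 1, 0.94, 0.625, 0.02
lx·mx for x ≥ 2: 3.76, 1.875, 0.08 → sum = 5.715
V_2 = 5.715 / l_2 = 5.715 / 0.94 = 6.079787… → 6.08

6.08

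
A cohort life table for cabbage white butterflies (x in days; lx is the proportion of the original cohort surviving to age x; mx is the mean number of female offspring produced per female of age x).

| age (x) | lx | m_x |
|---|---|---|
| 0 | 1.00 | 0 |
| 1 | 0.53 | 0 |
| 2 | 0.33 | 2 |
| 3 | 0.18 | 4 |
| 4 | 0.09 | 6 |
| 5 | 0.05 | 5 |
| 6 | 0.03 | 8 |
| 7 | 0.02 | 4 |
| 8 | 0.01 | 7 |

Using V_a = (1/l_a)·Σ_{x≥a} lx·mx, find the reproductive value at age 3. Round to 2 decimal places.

10.56

lx·mx for x ≥ 3: 0.72, 0.54, 0.25, 0.24, 0.08, 0.07 → sum = 1.9
V_3 = 1.9 / l_3 = 1.9 / 0.18 = 10.555556… → 10.56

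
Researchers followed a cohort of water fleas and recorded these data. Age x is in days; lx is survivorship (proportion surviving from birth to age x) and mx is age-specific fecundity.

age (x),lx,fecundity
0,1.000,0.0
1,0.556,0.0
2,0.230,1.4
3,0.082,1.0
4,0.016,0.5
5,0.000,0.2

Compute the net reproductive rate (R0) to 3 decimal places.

lx·mx by age: 0, 0, 0.322, 0.082, 0.008, 0
R0 = Σ lx·mx = 0.412 → 0.412

0.412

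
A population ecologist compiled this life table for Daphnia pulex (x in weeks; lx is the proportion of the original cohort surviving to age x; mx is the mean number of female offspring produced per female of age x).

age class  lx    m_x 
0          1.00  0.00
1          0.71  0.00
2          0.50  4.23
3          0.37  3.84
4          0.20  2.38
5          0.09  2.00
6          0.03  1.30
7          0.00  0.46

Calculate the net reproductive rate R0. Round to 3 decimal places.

lx·mx by age: 0, 0, 2.115, 1.4208, 0.476, 0.18, 0.039, 0
R0 = Σ lx·mx = 4.2308 → 4.231

4.231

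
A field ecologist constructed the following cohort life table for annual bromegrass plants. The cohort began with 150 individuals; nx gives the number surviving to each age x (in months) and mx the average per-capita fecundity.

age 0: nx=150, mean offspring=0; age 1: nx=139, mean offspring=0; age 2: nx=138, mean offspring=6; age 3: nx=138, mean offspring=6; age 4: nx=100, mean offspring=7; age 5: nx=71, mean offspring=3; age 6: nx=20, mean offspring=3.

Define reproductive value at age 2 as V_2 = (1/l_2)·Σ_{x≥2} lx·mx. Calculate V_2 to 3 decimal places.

19.051

lx = nx/n0 = nx/150: 1, 0.92667…, 0.92, 0.92, 0.66667…, 0.47333…, 0.13333…
lx·mx for x ≥ 2: 5.52, 5.52, 4.666667…, 1.42…, 0.4… → sum = 17.526667…
V_2 = 17.526667… / l_2 = 17.526667… / 0.92 = 19.050725… → 19.051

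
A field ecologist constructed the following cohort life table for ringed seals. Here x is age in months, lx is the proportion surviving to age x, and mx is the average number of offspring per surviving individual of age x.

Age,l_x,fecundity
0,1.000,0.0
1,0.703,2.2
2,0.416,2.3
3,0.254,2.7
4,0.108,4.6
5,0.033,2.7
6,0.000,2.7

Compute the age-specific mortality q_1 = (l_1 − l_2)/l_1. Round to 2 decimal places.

0.41

q_1 = (l_1 − l_2) / l_1 = (0.703 − 0.416) / 0.703
     = 0.287 / 0.703 = 0.40825… → 0.41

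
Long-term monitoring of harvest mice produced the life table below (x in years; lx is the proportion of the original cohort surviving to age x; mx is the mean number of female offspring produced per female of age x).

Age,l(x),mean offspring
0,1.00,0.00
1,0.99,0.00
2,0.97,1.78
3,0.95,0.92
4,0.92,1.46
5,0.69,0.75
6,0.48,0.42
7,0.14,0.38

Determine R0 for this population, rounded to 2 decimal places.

lx·mx by age: 0, 0, 1.7266, 0.874, 1.3432, 0.5175, 0.2016, 0.0532
R0 = Σ lx·mx = 4.7161 → 4.72

4.72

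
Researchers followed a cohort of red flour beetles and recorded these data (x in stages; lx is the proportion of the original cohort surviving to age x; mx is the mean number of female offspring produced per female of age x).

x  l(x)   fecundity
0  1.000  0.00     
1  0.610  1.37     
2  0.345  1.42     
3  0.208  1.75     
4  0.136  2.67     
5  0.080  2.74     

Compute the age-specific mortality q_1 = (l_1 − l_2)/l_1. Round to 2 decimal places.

q_1 = (l_1 − l_2) / l_1 = (0.61 − 0.345) / 0.61
     = 0.265 / 0.61 = 0.434426… → 0.43

0.43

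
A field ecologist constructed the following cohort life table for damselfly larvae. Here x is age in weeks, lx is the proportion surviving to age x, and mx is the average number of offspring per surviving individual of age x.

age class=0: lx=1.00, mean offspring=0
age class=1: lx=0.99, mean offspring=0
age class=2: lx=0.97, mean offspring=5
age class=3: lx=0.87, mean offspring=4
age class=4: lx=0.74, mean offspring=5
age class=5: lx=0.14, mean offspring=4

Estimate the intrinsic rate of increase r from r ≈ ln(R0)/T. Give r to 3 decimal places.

0.845

R0 = Σ lx·mx = 0 + 0 + 4.85 + 3.48 + 3.7 + 0.56 = 12.59
Σ x·lx·mx = 37.74; T = 37.74/12.59 = 2.99762…
r ≈ ln(R0)/T = ln(12.59)/2.99762… = 0.84497… → 0.845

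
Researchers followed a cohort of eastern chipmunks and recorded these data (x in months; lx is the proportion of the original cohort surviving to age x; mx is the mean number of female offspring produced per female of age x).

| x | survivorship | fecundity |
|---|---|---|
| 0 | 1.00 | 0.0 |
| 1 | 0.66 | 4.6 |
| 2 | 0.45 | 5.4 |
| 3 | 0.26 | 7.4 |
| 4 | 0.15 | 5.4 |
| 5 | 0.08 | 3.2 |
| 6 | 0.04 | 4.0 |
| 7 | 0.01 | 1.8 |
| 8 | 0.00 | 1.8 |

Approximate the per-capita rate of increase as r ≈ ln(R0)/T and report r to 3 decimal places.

0.966

R0 = Σ lx·mx = 0 + 3.036 + 2.43 + 1.924 + 0.81 + 0.256 + 0.16 + 0.018 + 0 = 8.634
Σ x·lx·mx = 19.274; T = 19.274/8.634 = 2.23234…
r ≈ ln(R0)/T = ln(8.634)/2.23234… = 0.96567… → 0.966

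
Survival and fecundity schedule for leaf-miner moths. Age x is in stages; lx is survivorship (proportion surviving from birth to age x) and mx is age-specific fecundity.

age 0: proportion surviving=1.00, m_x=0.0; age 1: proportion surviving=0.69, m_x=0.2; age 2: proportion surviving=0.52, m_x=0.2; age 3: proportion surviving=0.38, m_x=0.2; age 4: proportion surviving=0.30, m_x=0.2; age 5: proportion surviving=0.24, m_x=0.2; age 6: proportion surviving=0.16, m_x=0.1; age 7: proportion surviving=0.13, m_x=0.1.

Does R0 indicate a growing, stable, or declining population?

R0 = Σ lx·mx = 0 + 0.138 + 0.104 + 0.076 + 0.06 + 0.048 + 0.016 + 0.013 = 0.455
R0 < 1, so the population is declining.

declining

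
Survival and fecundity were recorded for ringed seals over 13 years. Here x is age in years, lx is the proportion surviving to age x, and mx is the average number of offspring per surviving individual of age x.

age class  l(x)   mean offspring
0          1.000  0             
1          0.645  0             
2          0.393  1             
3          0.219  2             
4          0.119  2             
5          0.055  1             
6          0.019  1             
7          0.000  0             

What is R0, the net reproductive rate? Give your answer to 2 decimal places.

lx·mx by age: 0, 0, 0.393, 0.438, 0.238, 0.055, 0.019, 0
R0 = Σ lx·mx = 1.143 → 1.14

1.14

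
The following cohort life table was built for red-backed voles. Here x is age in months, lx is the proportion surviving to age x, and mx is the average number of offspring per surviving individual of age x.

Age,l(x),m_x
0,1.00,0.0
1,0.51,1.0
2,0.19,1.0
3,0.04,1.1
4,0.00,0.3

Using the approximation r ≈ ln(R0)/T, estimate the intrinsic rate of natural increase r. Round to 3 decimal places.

-0.215

R0 = Σ lx·mx = 0 + 0.51 + 0.19 + 0.044 + 0 = 0.744
Σ x·lx·mx = 1.022; T = 1.022/0.744 = 1.37366…
r ≈ ln(R0)/T = ln(0.744)/1.37366… = -0.21528… → -0.215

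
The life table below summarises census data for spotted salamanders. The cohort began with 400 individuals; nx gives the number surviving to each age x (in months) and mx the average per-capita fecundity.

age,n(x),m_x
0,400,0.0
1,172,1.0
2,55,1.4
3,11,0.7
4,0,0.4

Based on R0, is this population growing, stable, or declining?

lx = nx/n0 = nx/400: 1, 0.43, 0.1375, 0.0275, 0
R0 = Σ lx·mx = 0 + 0.43 + 0.1925 + 0.01925 + 0 = 0.64175
R0 < 1, so the population is declining.

declining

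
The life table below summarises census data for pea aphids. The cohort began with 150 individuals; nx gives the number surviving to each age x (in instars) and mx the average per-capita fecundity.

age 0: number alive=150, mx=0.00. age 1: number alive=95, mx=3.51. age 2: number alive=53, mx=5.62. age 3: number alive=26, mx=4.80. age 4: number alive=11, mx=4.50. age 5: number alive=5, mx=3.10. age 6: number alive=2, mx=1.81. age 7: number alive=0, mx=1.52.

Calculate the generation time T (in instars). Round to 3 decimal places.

1.941

lx = nx/n0 = nx/150: 1, 0.63333…, 0.35333…, 0.17333…, 0.07333…, 0.03333…, 0.01333…, 0
lx·mx: 0, 2.223…, 1.985733…, 0.832…, 0.33…, 0.103333…, 0.024133…, 0 → R0 = 5.4982…
x·lx·mx: 0, 2.223…, 3.971467…, 2.496…, 1.32…, 0.516667…, 0.1448…, 0 → Σ = 10.671933…
T = 10.671933… / 5.4982… = 1.940987… → 1.941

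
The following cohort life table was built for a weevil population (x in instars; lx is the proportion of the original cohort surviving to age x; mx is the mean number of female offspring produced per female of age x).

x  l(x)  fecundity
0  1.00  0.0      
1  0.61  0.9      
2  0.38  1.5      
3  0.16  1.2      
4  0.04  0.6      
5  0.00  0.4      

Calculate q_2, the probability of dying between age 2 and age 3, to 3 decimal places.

0.579

q_2 = (l_2 − l_3) / l_2 = (0.38 − 0.16) / 0.38
     = 0.22 / 0.38 = 0.578947… → 0.579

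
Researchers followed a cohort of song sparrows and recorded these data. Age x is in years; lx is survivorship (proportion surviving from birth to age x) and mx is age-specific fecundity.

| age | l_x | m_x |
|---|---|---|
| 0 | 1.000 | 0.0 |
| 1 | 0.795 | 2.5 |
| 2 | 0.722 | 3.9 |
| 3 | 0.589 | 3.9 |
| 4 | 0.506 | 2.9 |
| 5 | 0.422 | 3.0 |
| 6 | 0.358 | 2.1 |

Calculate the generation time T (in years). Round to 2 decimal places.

2.95

lx·mx: 0, 1.9875, 2.8158, 2.2971, 1.4674, 1.266, 0.7518 → R0 = 10.5856
x·lx·mx: 0, 1.9875, 5.6316, 6.8913, 5.8696, 6.33, 4.5108 → Σ = 31.2208
T = 31.2208 / 10.5856 = 2.949365… → 2.95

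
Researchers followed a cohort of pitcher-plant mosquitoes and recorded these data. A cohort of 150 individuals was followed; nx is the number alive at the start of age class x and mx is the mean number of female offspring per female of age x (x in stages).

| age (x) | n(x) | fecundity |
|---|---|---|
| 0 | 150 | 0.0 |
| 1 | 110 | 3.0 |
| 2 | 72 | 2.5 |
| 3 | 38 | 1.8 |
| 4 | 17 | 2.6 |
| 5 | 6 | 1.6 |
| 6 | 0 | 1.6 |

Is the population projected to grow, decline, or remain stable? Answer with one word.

growing

lx = nx/n0 = nx/150: 1, 0.73333…, 0.48, 0.25333…, 0.11333…, 0.04, 0
R0 = Σ lx·mx = 0 + 2.2… + 1.2 + 0.456… + 0.294667… + 0.064 + 0 = 4.214667…
R0 > 1, so the population is growing.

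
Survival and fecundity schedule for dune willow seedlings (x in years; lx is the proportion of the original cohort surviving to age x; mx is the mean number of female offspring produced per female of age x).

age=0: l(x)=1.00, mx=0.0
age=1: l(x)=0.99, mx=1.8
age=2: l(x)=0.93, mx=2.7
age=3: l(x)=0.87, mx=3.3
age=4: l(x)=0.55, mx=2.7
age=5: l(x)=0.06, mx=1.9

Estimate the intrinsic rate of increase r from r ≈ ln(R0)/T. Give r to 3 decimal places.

0.867

R0 = Σ lx·mx = 0 + 1.782 + 2.511 + 2.871 + 1.485 + 0.114 = 8.763
Σ x·lx·mx = 21.927; T = 21.927/8.763 = 2.50223…
r ≈ ln(R0)/T = ln(8.763)/2.50223… = 0.86744… → 0.867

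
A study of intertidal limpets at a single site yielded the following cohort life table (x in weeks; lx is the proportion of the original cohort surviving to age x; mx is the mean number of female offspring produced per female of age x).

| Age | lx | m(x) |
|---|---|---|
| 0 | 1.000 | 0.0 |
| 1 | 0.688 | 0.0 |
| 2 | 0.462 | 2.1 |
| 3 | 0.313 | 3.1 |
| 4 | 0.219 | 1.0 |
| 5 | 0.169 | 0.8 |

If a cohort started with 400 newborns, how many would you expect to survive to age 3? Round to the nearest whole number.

125

Expected survivors = N0 · l_3 = 400 × 0.313 = 125.2 → 125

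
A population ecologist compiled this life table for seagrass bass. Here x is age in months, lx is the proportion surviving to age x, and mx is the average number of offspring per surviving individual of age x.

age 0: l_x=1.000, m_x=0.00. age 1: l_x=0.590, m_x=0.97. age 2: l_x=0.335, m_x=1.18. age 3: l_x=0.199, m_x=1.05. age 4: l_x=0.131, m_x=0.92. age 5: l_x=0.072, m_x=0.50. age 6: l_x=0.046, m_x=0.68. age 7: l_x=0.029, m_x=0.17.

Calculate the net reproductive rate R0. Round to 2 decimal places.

1.37

lx·mx by age: 0, 0.5723, 0.3953, 0.20895, 0.12052, 0.036, 0.03128, 0.00493
R0 = Σ lx·mx = 1.36928 → 1.37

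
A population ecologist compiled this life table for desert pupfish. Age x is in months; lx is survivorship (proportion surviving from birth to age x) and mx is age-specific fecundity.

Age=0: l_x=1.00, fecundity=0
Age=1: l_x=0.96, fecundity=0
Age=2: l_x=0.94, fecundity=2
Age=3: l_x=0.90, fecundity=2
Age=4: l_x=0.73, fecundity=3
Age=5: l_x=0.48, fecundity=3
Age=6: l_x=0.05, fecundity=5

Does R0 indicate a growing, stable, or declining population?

growing

R0 = Σ lx·mx = 0 + 0 + 1.88 + 1.8 + 2.19 + 1.44 + 0.25 = 7.56
R0 > 1, so the population is growing.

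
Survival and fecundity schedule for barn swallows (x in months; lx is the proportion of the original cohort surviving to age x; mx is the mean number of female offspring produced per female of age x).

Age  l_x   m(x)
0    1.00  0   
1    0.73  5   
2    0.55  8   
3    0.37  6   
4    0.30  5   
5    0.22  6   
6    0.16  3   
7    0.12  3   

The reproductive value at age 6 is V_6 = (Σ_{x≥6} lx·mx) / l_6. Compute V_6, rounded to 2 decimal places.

lx·mx for x ≥ 6: 0.48, 0.36 → sum = 0.84
V_6 = 0.84 / l_6 = 0.84 / 0.16 = 5.25 → 5.25

5.25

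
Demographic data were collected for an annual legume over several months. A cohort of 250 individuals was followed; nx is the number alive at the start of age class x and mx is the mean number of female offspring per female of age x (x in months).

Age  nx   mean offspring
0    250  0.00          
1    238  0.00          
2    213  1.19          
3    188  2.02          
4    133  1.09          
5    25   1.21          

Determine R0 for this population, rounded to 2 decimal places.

3.23

lx = nx/n0 = nx/250: 1, 0.952, 0.852, 0.752, 0.532, 0.1
lx·mx by age: 0, 0, 1.01388, 1.51904, 0.57988, 0.121
R0 = Σ lx·mx = 3.2338 → 3.23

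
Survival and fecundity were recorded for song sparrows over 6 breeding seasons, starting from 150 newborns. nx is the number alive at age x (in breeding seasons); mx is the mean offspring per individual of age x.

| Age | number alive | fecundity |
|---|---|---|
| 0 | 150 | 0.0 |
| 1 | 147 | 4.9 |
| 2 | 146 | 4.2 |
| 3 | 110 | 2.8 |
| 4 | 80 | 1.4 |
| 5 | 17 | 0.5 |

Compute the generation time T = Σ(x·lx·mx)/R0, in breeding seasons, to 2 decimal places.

1.91

lx = nx/n0 = nx/150: 1, 0.98, 0.97333…, 0.73333…, 0.53333…, 0.11333…
lx·mx: 0, 4.802, 4.088…, 2.053333…, 0.746667…, 0.056667… → R0 = 11.746667…
x·lx·mx: 0, 4.802, 8.176…, 6.16…, 2.986667…, 0.283333… → Σ = 22.408…
T = 22.408… / 11.746667… = 1.907605… → 1.91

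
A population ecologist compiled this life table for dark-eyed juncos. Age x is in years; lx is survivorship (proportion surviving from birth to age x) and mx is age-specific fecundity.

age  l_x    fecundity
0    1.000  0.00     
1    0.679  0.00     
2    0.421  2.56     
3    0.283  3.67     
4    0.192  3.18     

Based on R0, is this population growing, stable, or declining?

growing

R0 = Σ lx·mx = 0 + 0 + 1.07776 + 1.03861 + 0.61056 = 2.72693
R0 > 1, so the population is growing.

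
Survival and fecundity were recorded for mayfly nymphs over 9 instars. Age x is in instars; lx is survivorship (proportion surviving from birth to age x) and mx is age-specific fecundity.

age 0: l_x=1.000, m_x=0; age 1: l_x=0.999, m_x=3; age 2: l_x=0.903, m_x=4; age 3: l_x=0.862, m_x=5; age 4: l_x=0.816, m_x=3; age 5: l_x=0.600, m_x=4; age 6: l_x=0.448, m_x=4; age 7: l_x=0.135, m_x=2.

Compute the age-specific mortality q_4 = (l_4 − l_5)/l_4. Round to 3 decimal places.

q_4 = (l_4 − l_5) / l_4 = (0.816 − 0.6) / 0.816
     = 0.216 / 0.816 = 0.264706… → 0.265

0.265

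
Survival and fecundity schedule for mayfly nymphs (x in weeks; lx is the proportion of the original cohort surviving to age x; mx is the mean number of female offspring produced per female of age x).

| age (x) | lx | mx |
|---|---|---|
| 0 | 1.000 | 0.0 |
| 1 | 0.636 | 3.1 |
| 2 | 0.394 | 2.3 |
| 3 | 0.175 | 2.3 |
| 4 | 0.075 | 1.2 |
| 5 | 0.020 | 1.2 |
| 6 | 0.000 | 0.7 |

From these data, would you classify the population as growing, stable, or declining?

growing

R0 = Σ lx·mx = 0 + 1.9716 + 0.9062 + 0.4025 + 0.09 + 0.024 + 0 = 3.3943
R0 > 1, so the population is growing.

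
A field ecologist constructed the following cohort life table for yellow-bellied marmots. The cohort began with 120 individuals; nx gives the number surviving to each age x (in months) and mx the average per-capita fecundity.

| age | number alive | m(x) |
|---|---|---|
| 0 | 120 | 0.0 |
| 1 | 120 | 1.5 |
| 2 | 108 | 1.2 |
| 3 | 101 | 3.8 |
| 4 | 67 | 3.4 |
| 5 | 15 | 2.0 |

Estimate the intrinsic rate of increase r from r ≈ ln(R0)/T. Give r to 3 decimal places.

0.743

lx = nx/n0 = nx/120: 1, 1, 0.9, 0.84167…, 0.55833…, 0.125
R0 = Σ lx·mx = 0 + 1.5 + 1.08 + 3.19833… + 1.89833… + 0.25 = 7.926667…
Σ x·lx·mx = 22.098333…; T = 22.098333…/7.926667… = 2.78785…
r ≈ ln(R0)/T = ln(7.926667…)/2.78785… = 0.74259… → 0.743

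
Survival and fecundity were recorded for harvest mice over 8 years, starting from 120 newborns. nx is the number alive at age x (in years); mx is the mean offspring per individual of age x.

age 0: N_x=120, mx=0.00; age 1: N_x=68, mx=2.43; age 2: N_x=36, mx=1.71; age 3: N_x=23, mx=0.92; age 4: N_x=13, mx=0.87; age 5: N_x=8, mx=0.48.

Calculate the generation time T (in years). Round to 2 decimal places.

lx = nx/n0 = nx/120: 1, 0.56667…, 0.3, 0.19167…, 0.10833…, 0.06667…
lx·mx: 0, 1.377…, 0.513, 0.176333…, 0.09425…, 0.032… → R0 = 2.192583…
x·lx·mx: 0, 1.377…, 1.026, 0.529…, 0.377…, 0.16… → Σ = 3.469…
T = 3.469… / 2.192583… = 1.582152… → 1.58

1.58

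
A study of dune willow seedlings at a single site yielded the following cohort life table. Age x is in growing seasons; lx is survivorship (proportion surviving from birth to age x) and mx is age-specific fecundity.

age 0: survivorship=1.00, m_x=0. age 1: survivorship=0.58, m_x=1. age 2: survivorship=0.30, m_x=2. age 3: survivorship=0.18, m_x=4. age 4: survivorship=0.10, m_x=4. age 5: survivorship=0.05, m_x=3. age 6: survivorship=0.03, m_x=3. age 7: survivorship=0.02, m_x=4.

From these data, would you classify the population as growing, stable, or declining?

growing

R0 = Σ lx·mx = 0 + 0.58 + 0.6 + 0.72 + 0.4 + 0.15 + 0.09 + 0.08 = 2.62
R0 > 1, so the population is growing.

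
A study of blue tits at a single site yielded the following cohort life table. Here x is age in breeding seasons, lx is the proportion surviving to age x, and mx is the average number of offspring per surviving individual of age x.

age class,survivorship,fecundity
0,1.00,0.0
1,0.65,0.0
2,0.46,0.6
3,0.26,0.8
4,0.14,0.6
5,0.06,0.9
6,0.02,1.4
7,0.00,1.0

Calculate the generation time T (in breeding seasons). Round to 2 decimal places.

lx·mx: 0, 0, 0.276, 0.208, 0.084, 0.054, 0.028, 0 → R0 = 0.65
x·lx·mx: 0, 0, 0.552, 0.624, 0.336, 0.27, 0.168, 0 → Σ = 1.95
T = 1.95 / 0.65 = 3 → 3.00

3.00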